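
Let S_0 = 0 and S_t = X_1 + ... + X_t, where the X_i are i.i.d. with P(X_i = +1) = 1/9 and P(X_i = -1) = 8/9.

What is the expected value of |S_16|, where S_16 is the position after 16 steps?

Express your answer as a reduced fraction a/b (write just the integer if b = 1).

Answer: 7686640465678256/617673396283947

Derivation:
S_16 takes values m ≡ 0 (mod 2) with |m| ≤ 16; P(S_16=m) = C(16,(16+m)/2) · (1/9)^((16+m)/2) · (8/9)^((16-m)/2).
Distribution: P(S=-16)=281474976710656/1853020188851841, P(S=-14)=562949953421312/1853020188851841, P(S=-12)=175921860444160/617673396283947, P(S=-10)=307863255777280/1853020188851841, P(S=-8)=125069447659520/1853020188851841, P(S=-6)=12506944765952/617673396283947, P(S=-4)=8598524526592/1853020188851841, P(S=-2)=1535450808320/1853020188851841, P(S=0)=23991418880/205891132094649, P(S=2)=23991418880/1853020188851841, P(S=4)=2099249152/1853020188851841, P(S=6)=47710208/617673396283947, P(S=8)=7454720/1853020188851841, P(S=10)=286720/1853020188851841, P(S=12)=2560/617673396283947, P(S=14)=128/1853020188851841, P(S=16)=1/1853020188851841
E[|S_16|] = Σ_m |m|·P(S_16=m) = 7686640465678256/617673396283947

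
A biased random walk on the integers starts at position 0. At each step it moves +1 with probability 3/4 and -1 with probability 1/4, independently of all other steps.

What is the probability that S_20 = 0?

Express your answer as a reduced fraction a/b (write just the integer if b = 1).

Answer: 2727414261/274877906944

Derivation:
To reach position 0 after 20 steps: need 10 steps of +1 and 10 steps of -1.
Number of such sequences: C(20,10) = 184756
Each has probability (3/4)^10 · (1/4)^10 = 59049/1099511627776
P = 184756 · 59049/1099511627776 = 2727414261/274877906944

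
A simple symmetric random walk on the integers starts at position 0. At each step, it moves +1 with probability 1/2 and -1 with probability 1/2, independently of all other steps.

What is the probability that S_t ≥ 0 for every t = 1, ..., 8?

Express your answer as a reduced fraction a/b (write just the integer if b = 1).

Answer: 35/128

Derivation:
Let f(t,s) = #length-t paths at position s with S_1..S_t all ≥ 0.
f(t,s) = f(t-1,s-1) + f(t-1,s+1) for s ≥ 0; f(t,s) = 0 for s < 0.
t=0: f(0,0)=1
t=1: f(1,1)=1
t=2: f(2,0)=1 f(2,2)=1
t=3: f(3,1)=2 f(3,3)=1
t=4: f(4,0)=2 f(4,2)=3 f(4,4)=1
t=5: f(5,1)=5 f(5,3)=4 f(5,5)=1
t=6: f(6,0)=5 f(6,2)=9 f(6,4)=5 f(6,6)=1
t=7: f(7,1)=14 f(7,3)=14 f(7,5)=6 f(7,7)=1
t=8: f(8,0)=14 f(8,2)=28 f(8,4)=20 f(8,6)=7 f(8,8)=1
Σ_s f(8,s) = 70
P = 70/256 = 35/128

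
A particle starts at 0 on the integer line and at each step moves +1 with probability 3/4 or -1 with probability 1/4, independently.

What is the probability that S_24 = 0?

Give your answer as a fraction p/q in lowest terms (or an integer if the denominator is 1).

To be at 0 after 24 steps: need exactly 12 steps of +1 and 12 of -1.
Number of such sequences: C(24,12) = 2704156
Each has probability (3/4)^12 · (1/4)^12 = 531441/281474976710656
P = 2704156 · 531441/281474976710656 = 359274842199/70368744177664

Answer: 359274842199/70368744177664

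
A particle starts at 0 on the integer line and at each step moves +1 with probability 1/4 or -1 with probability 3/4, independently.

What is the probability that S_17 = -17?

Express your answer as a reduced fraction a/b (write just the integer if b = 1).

To reach position -17 after 17 steps: need 0 steps of +1 and 17 steps of -1.
Number of such sequences: C(17,0) = 1
Each has probability (1/4)^0 · (3/4)^17 = 129140163/17179869184
P = 1 · 129140163/17179869184 = 129140163/17179869184

Answer: 129140163/17179869184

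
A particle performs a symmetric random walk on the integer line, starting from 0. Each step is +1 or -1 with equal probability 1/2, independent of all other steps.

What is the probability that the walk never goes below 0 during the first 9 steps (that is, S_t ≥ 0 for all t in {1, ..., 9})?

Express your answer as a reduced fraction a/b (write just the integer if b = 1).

Answer: 63/256

Derivation:
Let f(t,s) = #length-t paths at position s with S_1..S_t all ≥ 0.
f(t,s) = f(t-1,s-1) + f(t-1,s+1) for s ≥ 0; f(t,s) = 0 for s < 0.
t=0: f(0,0)=1
t=1: f(1,1)=1
t=2: f(2,0)=1 f(2,2)=1
t=3: f(3,1)=2 f(3,3)=1
t=4: f(4,0)=2 f(4,2)=3 f(4,4)=1
t=5: f(5,1)=5 f(5,3)=4 f(5,5)=1
t=6: f(6,0)=5 f(6,2)=9 f(6,4)=5 f(6,6)=1
t=7: f(7,1)=14 f(7,3)=14 f(7,5)=6 f(7,7)=1
t=8: f(8,0)=14 f(8,2)=28 f(8,4)=20 f(8,6)=7 f(8,8)=1
t=9: f(9,1)=42 f(9,3)=48 f(9,5)=27 f(9,7)=8 f(9,9)=1
Σ_s f(9,s) = 126
P = 126/512 = 63/256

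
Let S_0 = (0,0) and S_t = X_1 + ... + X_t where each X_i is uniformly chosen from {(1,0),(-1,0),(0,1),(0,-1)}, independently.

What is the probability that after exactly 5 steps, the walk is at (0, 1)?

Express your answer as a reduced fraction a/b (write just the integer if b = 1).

Answer: 25/256

Derivation:
Let h be the number of horizontal steps (so 5-h are vertical). To end at (0,1) need (h+0)/2 right-steps and ((5-h)+1)/2 up-steps.
Sum over h with 0 ≤ h ≤ 4, h ≡ 0 (mod 2), 5-h ≡ 1 (mod 2):
h=0: C(5,0)·C(0,0)·C(5,3) = 1·1·10 = 10
h=2: C(5,2)·C(2,1)·C(3,2) = 10·2·3 = 60
h=4: C(5,4)·C(4,2)·C(1,1) = 5·6·1 = 30
Total favorable: 100
Total paths: 4^5 = 1024
P = 100/1024 = 25/256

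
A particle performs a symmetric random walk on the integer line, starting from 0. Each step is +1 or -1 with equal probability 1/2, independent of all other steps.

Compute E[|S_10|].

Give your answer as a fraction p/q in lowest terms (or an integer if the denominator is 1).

S_10 takes values m ≡ 0 (mod 2) with |m| ≤ 10; P(S_10=m) = C(10,(10+m)/2)/2^10.
Total paths: 2^10 = 1024
Distribution: P(S=-10)=1/1024, P(S=-8)=10/1024, P(S=-6)=45/1024, P(S=-4)=120/1024, P(S=-2)=210/1024, P(S=0)=252/1024, P(S=2)=210/1024, P(S=4)=120/1024, P(S=6)=45/1024, P(S=8)=10/1024, P(S=10)=1/1024
E[|S_10|] = Σ_m |m|·P(S_10=m) = 2520/1024 = 315/128

Answer: 315/128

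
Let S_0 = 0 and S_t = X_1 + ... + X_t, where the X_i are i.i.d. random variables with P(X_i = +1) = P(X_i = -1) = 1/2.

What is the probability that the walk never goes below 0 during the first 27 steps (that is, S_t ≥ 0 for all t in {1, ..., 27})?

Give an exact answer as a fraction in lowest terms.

Let f(t,s) = #length-t paths at position s with S_1..S_t all ≥ 0.
f(t,s) = f(t-1,s-1) + f(t-1,s+1) for s ≥ 0; f(t,s) = 0 for s < 0.
t=0: f(0,0)=1
t=1: f(1,1)=1
t=2: f(2,0)=1 f(2,2)=1
t=3: f(3,1)=2 f(3,3)=1
t=4: f(4,0)=2 f(4,2)=3 f(4,4)=1
t=5: f(5,1)=5 f(5,3)=4 f(5,5)=1
t=6: f(6,0)=5 f(6,2)=9 f(6,4)=5 f(6,6)=1
t=7: f(7,1)=14 f(7,3)=14 f(7,5)=6 f(7,7)=1
t=8: f(8,0)=14 f(8,2)=28 f(8,4)=20 f(8,6)=7 f(8,8)=1
t=9: f(9,1)=42 f(9,3)=48 f(9,5)=27 f(9,7)=8 f(9,9)=1
t=10: f(10,0)=42 f(10,2)=90 f(10,4)=75 f(10,6)=35 f(10,8)=9 f(10,10)=1
t=11: f(11,1)=132 f(11,3)=165 f(11,5)=110 f(11,7)=44 f(11,9)=10 f(11,11)=1
t=12: f(12,0)=132 f(12,2)=297 f(12,4)=275 f(12,6)=154 f(12,8)=54 f(12,10)=11 f(12,12)=1
t=13: f(13,1)=429 f(13,3)=572 f(13,5)=429 f(13,7)=208 f(13,9)=65 f(13,11)=12 f(13,13)=1
t=14: f(14,0)=429 f(14,2)=1001 f(14,4)=1001 f(14,6)=637 f(14,8)=273 f(14,10)=77 f(14,12)=13 f(14,14)=1
t=15: f(15,1)=1430 f(15,3)=2002 f(15,5)=1638 f(15,7)=910 f(15,9)=350 f(15,11)=90 f(15,13)=14 f(15,15)=1
t=16: f(16,0)=1430 f(16,2)=3432 f(16,4)=3640 f(16,6)=2548 f(16,8)=1260 f(16,10)=440 f(16,12)=104 f(16,14)=15 f(16,16)=1
t=17: f(17,1)=4862 f(17,3)=7072 f(17,5)=6188 f(17,7)=3808 f(17,9)=1700 f(17,11)=544 f(17,13)=119 f(17,15)=16 f(17,17)=1
t=18: f(18,0)=4862 f(18,2)=11934 f(18,4)=13260 f(18,6)=9996 f(18,8)=5508 f(18,10)=2244 f(18,12)=663 f(18,14)=135 f(18,16)=17 f(18,18)=1
t=19: f(19,1)=16796 f(19,3)=25194 f(19,5)=23256 f(19,7)=15504 f(19,9)=7752 f(19,11)=2907 f(19,13)=798 f(19,15)=152 f(19,17)=18 f(19,19)=1
t=20: f(20,0)=16796 f(20,2)=41990 f(20,4)=48450 f(20,6)=38760 f(20,8)=23256 f(20,10)=10659 f(20,12)=3705 f(20,14)=950 f(20,16)=170 f(20,18)=19 f(20,20)=1
t=21: f(21,1)=58786 f(21,3)=90440 f(21,5)=87210 f(21,7)=62016 f(21,9)=33915 f(21,11)=14364 f(21,13)=4655 f(21,15)=1120 f(21,17)=189 f(21,19)=20 f(21,21)=1
t=22: f(22,0)=58786 f(22,2)=149226 f(22,4)=177650 f(22,6)=149226 f(22,8)=95931 f(22,10)=48279 f(22,12)=19019 f(22,14)=5775 f(22,16)=1309 f(22,18)=209 f(22,20)=21 f(22,22)=1
t=23: f(23,1)=208012 f(23,3)=326876 f(23,5)=326876 f(23,7)=245157 f(23,9)=144210 f(23,11)=67298 f(23,13)=24794 f(23,15)=7084 f(23,17)=1518 f(23,19)=230 f(23,21)=22 f(23,23)=1
t=24: f(24,0)=208012 f(24,2)=534888 f(24,4)=653752 f(24,6)=572033 f(24,8)=389367 f(24,10)=211508 f(24,12)=92092 f(24,14)=31878 f(24,16)=8602 f(24,18)=1748 f(24,20)=252 f(24,22)=23 f(24,24)=1
t=25: f(25,1)=742900 f(25,3)=1188640 f(25,5)=1225785 f(25,7)=961400 f(25,9)=600875 f(25,11)=303600 f(25,13)=123970 f(25,15)=40480 f(25,17)=10350 f(25,19)=2000 f(25,21)=275 f(25,23)=24 f(25,25)=1
t=26: f(26,0)=742900 f(26,2)=1931540 f(26,4)=2414425 f(26,6)=2187185 f(26,8)=1562275 f(26,10)=904475 f(26,12)=427570 f(26,14)=164450 f(26,16)=50830 f(26,18)=12350 f(26,20)=2275 f(26,22)=299 f(26,24)=25 f(26,26)=1
t=27: f(27,1)=2674440 f(27,3)=4345965 f(27,5)=4601610 f(27,7)=3749460 f(27,9)=2466750 f(27,11)=1332045 f(27,13)=592020 f(27,15)=215280 f(27,17)=63180 f(27,19)=14625 f(27,21)=2574 f(27,23)=324 f(27,25)=26 f(27,27)=1
Σ_s f(27,s) = 20058300
P = 20058300/134217728 = 5014575/33554432

Answer: 5014575/33554432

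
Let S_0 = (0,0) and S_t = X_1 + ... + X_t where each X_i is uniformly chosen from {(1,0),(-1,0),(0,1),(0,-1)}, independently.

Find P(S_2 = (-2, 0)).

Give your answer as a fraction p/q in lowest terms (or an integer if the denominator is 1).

Answer: 1/16

Derivation:
Let h be the number of horizontal steps (so 2-h are vertical). To end at (-2,0) need (h-2)/2 right-steps and ((2-h)+0)/2 up-steps.
Sum over h with 2 ≤ h ≤ 2, h ≡ 0 (mod 2), 2-h ≡ 0 (mod 2):
h=2: C(2,2)·C(2,0)·C(0,0) = 1·1·1 = 1
Total favorable: 1
Total paths: 4^2 = 16
P = 1/16 = 1/16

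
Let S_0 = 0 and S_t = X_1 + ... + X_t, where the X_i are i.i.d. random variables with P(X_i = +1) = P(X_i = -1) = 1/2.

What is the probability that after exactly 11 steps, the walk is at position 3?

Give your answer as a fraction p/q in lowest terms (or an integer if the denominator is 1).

Answer: 165/1024

Derivation:
To reach position 3 after 11 steps: need 7 steps of +1 and 4 of -1.
Favorable paths: C(11,7) = 330
Total paths: 2^11 = 2048
P = 330/2048 = 165/1024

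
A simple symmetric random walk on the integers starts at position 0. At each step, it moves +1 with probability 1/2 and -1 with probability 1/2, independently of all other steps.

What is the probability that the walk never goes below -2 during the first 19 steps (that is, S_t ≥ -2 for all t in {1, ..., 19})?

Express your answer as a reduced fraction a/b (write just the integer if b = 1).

Let f(t,s) = #length-t paths at position s with S_1..S_t all ≥ -2.
f(t,s) = f(t-1,s-1) + f(t-1,s+1) for s ≥ -2; f(t,s) = 0 for s < -2.
t=0: f(0,0)=1
t=1: f(1,-1)=1 f(1,1)=1
t=2: f(2,-2)=1 f(2,0)=2 f(2,2)=1
t=3: f(3,-1)=3 f(3,1)=3 f(3,3)=1
t=4: f(4,-2)=3 f(4,0)=6 f(4,2)=4 f(4,4)=1
t=5: f(5,-1)=9 f(5,1)=10 f(5,3)=5 f(5,5)=1
t=6: f(6,-2)=9 f(6,0)=19 f(6,2)=15 f(6,4)=6 f(6,6)=1
t=7: f(7,-1)=28 f(7,1)=34 f(7,3)=21 f(7,5)=7 f(7,7)=1
t=8: f(8,-2)=28 f(8,0)=62 f(8,2)=55 f(8,4)=28 f(8,6)=8 f(8,8)=1
t=9: f(9,-1)=90 f(9,1)=117 f(9,3)=83 f(9,5)=36 f(9,7)=9 f(9,9)=1
t=10: f(10,-2)=90 f(10,0)=207 f(10,2)=200 f(10,4)=119 f(10,6)=45 f(10,8)=10 f(10,10)=1
t=11: f(11,-1)=297 f(11,1)=407 f(11,3)=319 f(11,5)=164 f(11,7)=55 f(11,9)=11 f(11,11)=1
t=12: f(12,-2)=297 f(12,0)=704 f(12,2)=726 f(12,4)=483 f(12,6)=219 f(12,8)=66 f(12,10)=12 f(12,12)=1
t=13: f(13,-1)=1001 f(13,1)=1430 f(13,3)=1209 f(13,5)=702 f(13,7)=285 f(13,9)=78 f(13,11)=13 f(13,13)=1
t=14: f(14,-2)=1001 f(14,0)=2431 f(14,2)=2639 f(14,4)=1911 f(14,6)=987 f(14,8)=363 f(14,10)=91 f(14,12)=14 f(14,14)=1
t=15: f(15,-1)=3432 f(15,1)=5070 f(15,3)=4550 f(15,5)=2898 f(15,7)=1350 f(15,9)=454 f(15,11)=105 f(15,13)=15 f(15,15)=1
t=16: f(16,-2)=3432 f(16,0)=8502 f(16,2)=9620 f(16,4)=7448 f(16,6)=4248 f(16,8)=1804 f(16,10)=559 f(16,12)=120 f(16,14)=16 f(16,16)=1
t=17: f(17,-1)=11934 f(17,1)=18122 f(17,3)=17068 f(17,5)=11696 f(17,7)=6052 f(17,9)=2363 f(17,11)=679 f(17,13)=136 f(17,15)=17 f(17,17)=1
t=18: f(18,-2)=11934 f(18,0)=30056 f(18,2)=35190 f(18,4)=28764 f(18,6)=17748 f(18,8)=8415 f(18,10)=3042 f(18,12)=815 f(18,14)=153 f(18,16)=18 f(18,18)=1
t=19: f(19,-1)=41990 f(19,1)=65246 f(19,3)=63954 f(19,5)=46512 f(19,7)=26163 f(19,9)=11457 f(19,11)=3857 f(19,13)=968 f(19,15)=171 f(19,17)=19 f(19,19)=1
Σ_s f(19,s) = 260338
P = 260338/524288 = 130169/262144

Answer: 130169/262144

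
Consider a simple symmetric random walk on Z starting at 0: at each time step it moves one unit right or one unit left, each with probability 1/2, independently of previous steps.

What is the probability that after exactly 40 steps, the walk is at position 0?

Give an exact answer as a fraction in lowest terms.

Answer: 34461632205/274877906944

Derivation:
To return to 0 after 40 steps: need exactly 20 steps of +1 and 20 of -1.
Favorable paths: C(40,20) = 137846528820
Total paths: 2^40 = 1099511627776
P = 137846528820/1099511627776 = 34461632205/274877906944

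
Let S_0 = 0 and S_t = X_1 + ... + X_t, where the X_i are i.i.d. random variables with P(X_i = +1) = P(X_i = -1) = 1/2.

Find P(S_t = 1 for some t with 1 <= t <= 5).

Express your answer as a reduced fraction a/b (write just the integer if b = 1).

Count via complement. Let g(t,s) = #length-t paths at position s with S_1..S_t all ≠ 1.
g(t,s) = g(t-1,s-1) + g(t-1,s+1) for s ≠ 1; g(t,1) = 0.
t=0: g(0,0)=1
t=1: g(1,-1)=1
t=2: g(2,-2)=1 g(2,0)=1
t=3: g(3,-3)=1 g(3,-1)=2
t=4: g(4,-4)=1 g(4,-2)=3 g(4,0)=2
t=5: g(5,-5)=1 g(5,-3)=4 g(5,-1)=5
Paths never hitting 1: Σ_s g(5,s) = 10
Paths hitting 1: 2^5 - 10 = 22
P = 22/32 = 11/16

Answer: 11/16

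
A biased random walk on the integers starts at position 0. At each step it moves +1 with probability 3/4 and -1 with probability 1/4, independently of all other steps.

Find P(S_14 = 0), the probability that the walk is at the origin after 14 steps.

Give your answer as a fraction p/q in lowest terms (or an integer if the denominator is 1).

To be at 0 after 14 steps: need exactly 7 steps of +1 and 7 of -1.
Number of such sequences: C(14,7) = 3432
Each has probability (3/4)^7 · (1/4)^7 = 2187/268435456
P = 3432 · 2187/268435456 = 938223/33554432

Answer: 938223/33554432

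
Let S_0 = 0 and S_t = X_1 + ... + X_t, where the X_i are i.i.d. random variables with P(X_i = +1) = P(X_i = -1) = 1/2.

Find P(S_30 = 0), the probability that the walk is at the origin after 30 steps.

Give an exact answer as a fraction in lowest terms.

To return to 0 after 30 steps: need exactly 15 steps of +1 and 15 of -1.
Favorable paths: C(30,15) = 155117520
Total paths: 2^30 = 1073741824
P = 155117520/1073741824 = 9694845/67108864

Answer: 9694845/67108864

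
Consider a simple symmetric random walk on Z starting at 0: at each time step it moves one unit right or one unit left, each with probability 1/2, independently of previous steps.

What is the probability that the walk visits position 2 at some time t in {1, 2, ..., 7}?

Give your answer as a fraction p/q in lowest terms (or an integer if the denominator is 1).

Answer: 29/64

Derivation:
Count via complement. Let g(t,s) = #length-t paths at position s with S_1..S_t all ≠ 2.
g(t,s) = g(t-1,s-1) + g(t-1,s+1) for s ≠ 2; g(t,2) = 0.
t=0: g(0,0)=1
t=1: g(1,-1)=1 g(1,1)=1
t=2: g(2,-2)=1 g(2,0)=2
t=3: g(3,-3)=1 g(3,-1)=3 g(3,1)=2
t=4: g(4,-4)=1 g(4,-2)=4 g(4,0)=5
t=5: g(5,-5)=1 g(5,-3)=5 g(5,-1)=9 g(5,1)=5
t=6: g(6,-6)=1 g(6,-4)=6 g(6,-2)=14 g(6,0)=14
t=7: g(7,-7)=1 g(7,-5)=7 g(7,-3)=20 g(7,-1)=28 g(7,1)=14
Paths never hitting 2: Σ_s g(7,s) = 70
Paths hitting 2: 2^7 - 70 = 58
P = 58/128 = 29/64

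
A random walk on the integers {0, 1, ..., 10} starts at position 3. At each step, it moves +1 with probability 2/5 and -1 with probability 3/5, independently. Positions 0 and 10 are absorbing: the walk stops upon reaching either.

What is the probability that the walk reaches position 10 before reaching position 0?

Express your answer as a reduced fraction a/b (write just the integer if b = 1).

Biased walk: p = 2/5, q = 3/5, r = q/p = 3/2
Gambler's ruin: P(hit 10 before 0 | start at 3) = (1 - r^a)/(1 - r^N)
r^3 = 27/8; r^10 = 59049/1024
P = (1 - 27/8) / (1 - 59049/1024) = -19/8 / -58025/1024 = 2432/58025

Answer: 2432/58025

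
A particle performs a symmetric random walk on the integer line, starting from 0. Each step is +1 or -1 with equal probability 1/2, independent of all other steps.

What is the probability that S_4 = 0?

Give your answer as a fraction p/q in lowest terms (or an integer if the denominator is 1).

Answer: 3/8

Derivation:
To return to 0 after 4 steps: need exactly 2 steps of +1 and 2 of -1.
Favorable paths: C(4,2) = 6
Total paths: 2^4 = 16
P = 6/16 = 3/8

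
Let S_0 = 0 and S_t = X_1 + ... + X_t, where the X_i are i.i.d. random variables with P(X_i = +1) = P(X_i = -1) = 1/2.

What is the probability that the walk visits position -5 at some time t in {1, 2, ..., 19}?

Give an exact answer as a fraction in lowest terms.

Count via complement. Let g(t,s) = #length-t paths at position s with S_1..S_t all ≠ -5.
g(t,s) = g(t-1,s-1) + g(t-1,s+1) for s ≠ -5; g(t,-5) = 0.
t=0: g(0,0)=1
t=1: g(1,-1)=1 g(1,1)=1
t=2: g(2,-2)=1 g(2,0)=2 g(2,2)=1
t=3: g(3,-3)=1 g(3,-1)=3 g(3,1)=3 g(3,3)=1
t=4: g(4,-4)=1 g(4,-2)=4 g(4,0)=6 g(4,2)=4 g(4,4)=1
t=5: g(5,-3)=5 g(5,-1)=10 g(5,1)=10 g(5,3)=5 g(5,5)=1
t=6: g(6,-4)=5 g(6,-2)=15 g(6,0)=20 g(6,2)=15 g(6,4)=6 g(6,6)=1
t=7: g(7,-3)=20 g(7,-1)=35 g(7,1)=35 g(7,3)=21 g(7,5)=7 g(7,7)=1
t=8: g(8,-4)=20 g(8,-2)=55 g(8,0)=70 g(8,2)=56 g(8,4)=28 g(8,6)=8 g(8,8)=1
t=9: g(9,-3)=75 g(9,-1)=125 g(9,1)=126 g(9,3)=84 g(9,5)=36 g(9,7)=9 g(9,9)=1
t=10: g(10,-4)=75 g(10,-2)=200 g(10,0)=251 g(10,2)=210 g(10,4)=120 g(10,6)=45 g(10,8)=10 g(10,10)=1
t=11: g(11,-3)=275 g(11,-1)=451 g(11,1)=461 g(11,3)=330 g(11,5)=165 g(11,7)=55 g(11,9)=11 g(11,11)=1
t=12: g(12,-4)=275 g(12,-2)=726 g(12,0)=912 g(12,2)=791 g(12,4)=495 g(12,6)=220 g(12,8)=66 g(12,10)=12 g(12,12)=1
t=13: g(13,-3)=1001 g(13,-1)=1638 g(13,1)=1703 g(13,3)=1286 g(13,5)=715 g(13,7)=286 g(13,9)=78 g(13,11)=13 g(13,13)=1
t=14: g(14,-4)=1001 g(14,-2)=2639 g(14,0)=3341 g(14,2)=2989 g(14,4)=2001 g(14,6)=1001 g(14,8)=364 g(14,10)=91 g(14,12)=14 g(14,14)=1
t=15: g(15,-3)=3640 g(15,-1)=5980 g(15,1)=6330 g(15,3)=4990 g(15,5)=3002 g(15,7)=1365 g(15,9)=455 g(15,11)=105 g(15,13)=15 g(15,15)=1
t=16: g(16,-4)=3640 g(16,-2)=9620 g(16,0)=12310 g(16,2)=11320 g(16,4)=7992 g(16,6)=4367 g(16,8)=1820 g(16,10)=560 g(16,12)=120 g(16,14)=16 g(16,16)=1
t=17: g(17,-3)=13260 g(17,-1)=21930 g(17,1)=23630 g(17,3)=19312 g(17,5)=12359 g(17,7)=6187 g(17,9)=2380 g(17,11)=680 g(17,13)=136 g(17,15)=17 g(17,17)=1
t=18: g(18,-4)=13260 g(18,-2)=35190 g(18,0)=45560 g(18,2)=42942 g(18,4)=31671 g(18,6)=18546 g(18,8)=8567 g(18,10)=3060 g(18,12)=816 g(18,14)=153 g(18,16)=18 g(18,18)=1
t=19: g(19,-3)=48450 g(19,-1)=80750 g(19,1)=88502 g(19,3)=74613 g(19,5)=50217 g(19,7)=27113 g(19,9)=11627 g(19,11)=3876 g(19,13)=969 g(19,15)=171 g(19,17)=19 g(19,19)=1
Paths never hitting -5: Σ_s g(19,s) = 386308
Paths hitting -5: 2^19 - 386308 = 137980
P = 137980/524288 = 34495/131072

Answer: 34495/131072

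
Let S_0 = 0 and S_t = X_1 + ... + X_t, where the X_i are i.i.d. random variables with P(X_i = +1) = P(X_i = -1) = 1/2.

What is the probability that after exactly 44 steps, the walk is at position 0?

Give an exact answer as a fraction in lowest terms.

To return to 0 after 44 steps: need exactly 22 steps of +1 and 22 of -1.
Favorable paths: C(44,22) = 2104098963720
Total paths: 2^44 = 17592186044416
P = 2104098963720/17592186044416 = 263012370465/2199023255552

Answer: 263012370465/2199023255552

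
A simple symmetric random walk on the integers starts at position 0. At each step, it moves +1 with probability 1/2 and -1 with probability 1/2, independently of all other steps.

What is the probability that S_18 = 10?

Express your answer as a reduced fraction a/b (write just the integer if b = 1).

To reach position 10 after 18 steps: need 14 steps of +1 and 4 of -1.
Favorable paths: C(18,14) = 3060
Total paths: 2^18 = 262144
P = 3060/262144 = 765/65536

Answer: 765/65536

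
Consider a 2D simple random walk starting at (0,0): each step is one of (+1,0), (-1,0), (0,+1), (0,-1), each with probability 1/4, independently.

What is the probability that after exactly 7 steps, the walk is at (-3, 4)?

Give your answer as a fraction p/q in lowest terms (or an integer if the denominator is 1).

Answer: 35/16384

Derivation:
Let h be the number of horizontal steps (so 7-h are vertical). To end at (-3,4) need (h-3)/2 right-steps and ((7-h)+4)/2 up-steps.
Sum over h with 3 ≤ h ≤ 3, h ≡ 1 (mod 2), 7-h ≡ 0 (mod 2):
h=3: C(7,3)·C(3,0)·C(4,4) = 35·1·1 = 35
Total favorable: 35
Total paths: 4^7 = 16384
P = 35/16384 = 35/16384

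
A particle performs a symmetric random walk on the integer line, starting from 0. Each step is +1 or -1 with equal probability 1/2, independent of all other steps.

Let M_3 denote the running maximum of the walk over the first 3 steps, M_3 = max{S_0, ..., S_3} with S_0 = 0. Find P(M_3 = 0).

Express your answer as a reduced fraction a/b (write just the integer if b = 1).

Answer: 3/8

Derivation:
Let M_3 = max(S_0,...,S_3). Use the reflection principle: for j ≥ 1, #{paths with M_3 ≥ j} = #{S_3 ≥ j} + #{S_3 ≥ j+1}.
P(M_3 ≥ 0) = 1 since S_0 = 0, so #{M_3 ≥ 0} = 8.
#{M_3 ≥ 1} = #{S_3 ≥ 1} + #{S_3 ≥ 2} = 4 + 1 = 5.
#{M_3 = 0} = 8 - 5 = 3.
P(M_3 = 0) = 3/8 = 3/8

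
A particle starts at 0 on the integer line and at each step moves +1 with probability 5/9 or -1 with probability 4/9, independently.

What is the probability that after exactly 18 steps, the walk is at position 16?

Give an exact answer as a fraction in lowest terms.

To reach position 16 after 18 steps: need 17 steps of +1 and 1 step of -1.
Number of such sequences: C(18,17) = 18
Each has probability (5/9)^17 · (4/9)^1 = 3051757812500/150094635296999121
P = 18 · 3051757812500/150094635296999121 = 6103515625000/16677181699666569

Answer: 6103515625000/16677181699666569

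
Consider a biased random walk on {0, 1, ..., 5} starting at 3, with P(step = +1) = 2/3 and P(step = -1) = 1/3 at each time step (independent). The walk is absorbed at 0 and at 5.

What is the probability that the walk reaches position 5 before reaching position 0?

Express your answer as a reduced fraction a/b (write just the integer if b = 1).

Biased walk: p = 2/3, q = 1/3, r = q/p = 1/2
Gambler's ruin: P(hit 5 before 0 | start at 3) = (1 - r^a)/(1 - r^N)
r^3 = 1/8; r^5 = 1/32
P = (1 - 1/8) / (1 - 1/32) = 7/8 / 31/32 = 28/31

Answer: 28/31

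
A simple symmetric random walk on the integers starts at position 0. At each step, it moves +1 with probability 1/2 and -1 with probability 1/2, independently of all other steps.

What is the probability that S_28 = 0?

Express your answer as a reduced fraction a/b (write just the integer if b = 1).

Answer: 5014575/33554432

Derivation:
To return to 0 after 28 steps: need exactly 14 steps of +1 and 14 of -1.
Favorable paths: C(28,14) = 40116600
Total paths: 2^28 = 268435456
P = 40116600/268435456 = 5014575/33554432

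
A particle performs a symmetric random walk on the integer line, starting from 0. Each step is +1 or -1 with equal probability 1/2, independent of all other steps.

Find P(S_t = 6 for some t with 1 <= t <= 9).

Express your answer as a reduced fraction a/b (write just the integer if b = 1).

Answer: 5/128

Derivation:
Count via complement. Let g(t,s) = #length-t paths at position s with S_1..S_t all ≠ 6.
g(t,s) = g(t-1,s-1) + g(t-1,s+1) for s ≠ 6; g(t,6) = 0.
t=0: g(0,0)=1
t=1: g(1,-1)=1 g(1,1)=1
t=2: g(2,-2)=1 g(2,0)=2 g(2,2)=1
t=3: g(3,-3)=1 g(3,-1)=3 g(3,1)=3 g(3,3)=1
t=4: g(4,-4)=1 g(4,-2)=4 g(4,0)=6 g(4,2)=4 g(4,4)=1
t=5: g(5,-5)=1 g(5,-3)=5 g(5,-1)=10 g(5,1)=10 g(5,3)=5 g(5,5)=1
t=6: g(6,-6)=1 g(6,-4)=6 g(6,-2)=15 g(6,0)=20 g(6,2)=15 g(6,4)=6
t=7: g(7,-7)=1 g(7,-5)=7 g(7,-3)=21 g(7,-1)=35 g(7,1)=35 g(7,3)=21 g(7,5)=6
t=8: g(8,-8)=1 g(8,-6)=8 g(8,-4)=28 g(8,-2)=56 g(8,0)=70 g(8,2)=56 g(8,4)=27
t=9: g(9,-9)=1 g(9,-7)=9 g(9,-5)=36 g(9,-3)=84 g(9,-1)=126 g(9,1)=126 g(9,3)=83 g(9,5)=27
Paths never hitting 6: Σ_s g(9,s) = 492
Paths hitting 6: 2^9 - 492 = 20
P = 20/512 = 5/128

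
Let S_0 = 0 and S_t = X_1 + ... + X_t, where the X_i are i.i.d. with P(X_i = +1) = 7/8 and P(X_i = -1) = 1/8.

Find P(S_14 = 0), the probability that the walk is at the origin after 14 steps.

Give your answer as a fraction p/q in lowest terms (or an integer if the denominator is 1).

To be at 0 after 14 steps: need exactly 7 steps of +1 and 7 of -1.
Number of such sequences: C(14,7) = 3432
Each has probability (7/8)^7 · (1/8)^7 = 823543/4398046511104
P = 3432 · 823543/4398046511104 = 353299947/549755813888

Answer: 353299947/549755813888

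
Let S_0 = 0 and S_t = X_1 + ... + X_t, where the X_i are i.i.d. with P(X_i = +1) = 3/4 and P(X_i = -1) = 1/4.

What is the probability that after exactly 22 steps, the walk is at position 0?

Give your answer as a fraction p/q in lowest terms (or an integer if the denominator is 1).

Answer: 15620645313/2199023255552

Derivation:
To be at 0 after 22 steps: need exactly 11 steps of +1 and 11 of -1.
Number of such sequences: C(22,11) = 705432
Each has probability (3/4)^11 · (1/4)^11 = 177147/17592186044416
P = 705432 · 177147/17592186044416 = 15620645313/2199023255552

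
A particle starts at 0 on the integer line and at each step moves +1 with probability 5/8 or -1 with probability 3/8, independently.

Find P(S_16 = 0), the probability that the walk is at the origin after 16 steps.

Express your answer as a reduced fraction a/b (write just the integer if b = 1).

To be at 0 after 16 steps: need exactly 8 steps of +1 and 8 of -1.
Number of such sequences: C(16,8) = 12870
Each has probability (5/8)^8 · (3/8)^8 = 2562890625/281474976710656
P = 12870 · 2562890625/281474976710656 = 16492201171875/140737488355328

Answer: 16492201171875/140737488355328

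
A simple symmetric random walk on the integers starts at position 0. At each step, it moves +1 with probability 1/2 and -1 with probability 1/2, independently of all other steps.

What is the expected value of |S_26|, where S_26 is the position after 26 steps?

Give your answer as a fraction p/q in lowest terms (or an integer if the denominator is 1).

Answer: 16900975/4194304

Derivation:
S_26 takes values m ≡ 0 (mod 2) with |m| ≤ 26; P(S_26=m) = C(26,(26+m)/2)/2^26.
Total paths: 2^26 = 67108864
Distribution: P(S=-26)=1/67108864, P(S=-24)=26/67108864, P(S=-22)=325/67108864, P(S=-20)=2600/67108864, P(S=-18)=14950/67108864, P(S=-16)=65780/67108864, P(S=-14)=230230/67108864, P(S=-12)=657800/67108864, P(S=-10)=1562275/67108864, P(S=-8)=3124550/67108864, P(S=-6)=5311735/67108864, P(S=-4)=7726160/67108864, P(S=-2)=9657700/67108864, P(S=0)=10400600/67108864, P(S=2)=9657700/67108864, P(S=4)=7726160/67108864, P(S=6)=5311735/67108864, P(S=8)=3124550/67108864, P(S=10)=1562275/67108864, P(S=12)=657800/67108864, P(S=14)=230230/67108864, P(S=16)=65780/67108864, P(S=18)=14950/67108864, P(S=20)=2600/67108864, P(S=22)=325/67108864, P(S=24)=26/67108864, P(S=26)=1/67108864
E[|S_26|] = Σ_m |m|·P(S_26=m) = 270415600/67108864 = 16900975/4194304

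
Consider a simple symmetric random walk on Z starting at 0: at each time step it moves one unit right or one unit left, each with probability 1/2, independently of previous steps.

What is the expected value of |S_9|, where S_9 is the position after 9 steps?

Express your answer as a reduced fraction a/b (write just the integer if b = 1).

Answer: 315/128

Derivation:
S_9 takes values m ≡ 1 (mod 2) with |m| ≤ 9; P(S_9=m) = C(9,(9+m)/2)/2^9.
Total paths: 2^9 = 512
Distribution: P(S=-9)=1/512, P(S=-7)=9/512, P(S=-5)=36/512, P(S=-3)=84/512, P(S=-1)=126/512, P(S=1)=126/512, P(S=3)=84/512, P(S=5)=36/512, P(S=7)=9/512, P(S=9)=1/512
E[|S_9|] = Σ_m |m|·P(S_9=m) = 1260/512 = 315/128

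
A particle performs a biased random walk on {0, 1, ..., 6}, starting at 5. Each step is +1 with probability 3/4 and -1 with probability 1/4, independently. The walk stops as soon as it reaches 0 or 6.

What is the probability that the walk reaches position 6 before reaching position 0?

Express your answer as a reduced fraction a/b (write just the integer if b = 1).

Answer: 363/364

Derivation:
Biased walk: p = 3/4, q = 1/4, r = q/p = 1/3
Gambler's ruin: P(hit 6 before 0 | start at 5) = (1 - r^a)/(1 - r^N)
r^5 = 1/243; r^6 = 1/729
P = (1 - 1/243) / (1 - 1/729) = 242/243 / 728/729 = 363/364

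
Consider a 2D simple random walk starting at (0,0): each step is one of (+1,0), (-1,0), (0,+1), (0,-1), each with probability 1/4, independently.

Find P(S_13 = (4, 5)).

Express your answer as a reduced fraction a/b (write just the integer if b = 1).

Answer: 16731/8388608

Derivation:
Let h be the number of horizontal steps (so 13-h are vertical). To end at (4,5) need (h+4)/2 right-steps and ((13-h)+5)/2 up-steps.
Sum over h with 4 ≤ h ≤ 8, h ≡ 0 (mod 2), 13-h ≡ 1 (mod 2):
h=4: C(13,4)·C(4,4)·C(9,7) = 715·1·36 = 25740
h=6: C(13,6)·C(6,5)·C(7,6) = 1716·6·7 = 72072
h=8: C(13,8)·C(8,6)·C(5,5) = 1287·28·1 = 36036
Total favorable: 133848
Total paths: 4^13 = 67108864
P = 133848/67108864 = 16731/8388608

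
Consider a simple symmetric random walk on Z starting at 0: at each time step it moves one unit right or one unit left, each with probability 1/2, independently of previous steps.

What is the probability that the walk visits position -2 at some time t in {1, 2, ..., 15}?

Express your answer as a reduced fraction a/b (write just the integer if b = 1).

Count via complement. Let g(t,s) = #length-t paths at position s with S_1..S_t all ≠ -2.
g(t,s) = g(t-1,s-1) + g(t-1,s+1) for s ≠ -2; g(t,-2) = 0.
t=0: g(0,0)=1
t=1: g(1,-1)=1 g(1,1)=1
t=2: g(2,0)=2 g(2,2)=1
t=3: g(3,-1)=2 g(3,1)=3 g(3,3)=1
t=4: g(4,0)=5 g(4,2)=4 g(4,4)=1
t=5: g(5,-1)=5 g(5,1)=9 g(5,3)=5 g(5,5)=1
t=6: g(6,0)=14 g(6,2)=14 g(6,4)=6 g(6,6)=1
t=7: g(7,-1)=14 g(7,1)=28 g(7,3)=20 g(7,5)=7 g(7,7)=1
t=8: g(8,0)=42 g(8,2)=48 g(8,4)=27 g(8,6)=8 g(8,8)=1
t=9: g(9,-1)=42 g(9,1)=90 g(9,3)=75 g(9,5)=35 g(9,7)=9 g(9,9)=1
t=10: g(10,0)=132 g(10,2)=165 g(10,4)=110 g(10,6)=44 g(10,8)=10 g(10,10)=1
t=11: g(11,-1)=132 g(11,1)=297 g(11,3)=275 g(11,5)=154 g(11,7)=54 g(11,9)=11 g(11,11)=1
t=12: g(12,0)=429 g(12,2)=572 g(12,4)=429 g(12,6)=208 g(12,8)=65 g(12,10)=12 g(12,12)=1
t=13: g(13,-1)=429 g(13,1)=1001 g(13,3)=1001 g(13,5)=637 g(13,7)=273 g(13,9)=77 g(13,11)=13 g(13,13)=1
t=14: g(14,0)=1430 g(14,2)=2002 g(14,4)=1638 g(14,6)=910 g(14,8)=350 g(14,10)=90 g(14,12)=14 g(14,14)=1
t=15: g(15,-1)=1430 g(15,1)=3432 g(15,3)=3640 g(15,5)=2548 g(15,7)=1260 g(15,9)=440 g(15,11)=104 g(15,13)=15 g(15,15)=1
Paths never hitting -2: Σ_s g(15,s) = 12870
Paths hitting -2: 2^15 - 12870 = 19898
P = 19898/32768 = 9949/16384

Answer: 9949/16384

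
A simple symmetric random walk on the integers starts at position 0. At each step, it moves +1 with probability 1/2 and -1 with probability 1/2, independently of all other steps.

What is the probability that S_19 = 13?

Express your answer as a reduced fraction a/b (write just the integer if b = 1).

To reach position 13 after 19 steps: need 16 steps of +1 and 3 of -1.
Favorable paths: C(19,16) = 969
Total paths: 2^19 = 524288
P = 969/524288 = 969/524288

Answer: 969/524288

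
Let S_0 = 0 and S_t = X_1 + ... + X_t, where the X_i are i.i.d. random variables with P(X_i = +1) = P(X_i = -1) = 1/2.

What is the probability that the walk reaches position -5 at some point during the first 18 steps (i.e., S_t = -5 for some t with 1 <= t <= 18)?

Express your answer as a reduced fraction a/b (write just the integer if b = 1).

Count via complement. Let g(t,s) = #length-t paths at position s with S_1..S_t all ≠ -5.
g(t,s) = g(t-1,s-1) + g(t-1,s+1) for s ≠ -5; g(t,-5) = 0.
t=0: g(0,0)=1
t=1: g(1,-1)=1 g(1,1)=1
t=2: g(2,-2)=1 g(2,0)=2 g(2,2)=1
t=3: g(3,-3)=1 g(3,-1)=3 g(3,1)=3 g(3,3)=1
t=4: g(4,-4)=1 g(4,-2)=4 g(4,0)=6 g(4,2)=4 g(4,4)=1
t=5: g(5,-3)=5 g(5,-1)=10 g(5,1)=10 g(5,3)=5 g(5,5)=1
t=6: g(6,-4)=5 g(6,-2)=15 g(6,0)=20 g(6,2)=15 g(6,4)=6 g(6,6)=1
t=7: g(7,-3)=20 g(7,-1)=35 g(7,1)=35 g(7,3)=21 g(7,5)=7 g(7,7)=1
t=8: g(8,-4)=20 g(8,-2)=55 g(8,0)=70 g(8,2)=56 g(8,4)=28 g(8,6)=8 g(8,8)=1
t=9: g(9,-3)=75 g(9,-1)=125 g(9,1)=126 g(9,3)=84 g(9,5)=36 g(9,7)=9 g(9,9)=1
t=10: g(10,-4)=75 g(10,-2)=200 g(10,0)=251 g(10,2)=210 g(10,4)=120 g(10,6)=45 g(10,8)=10 g(10,10)=1
t=11: g(11,-3)=275 g(11,-1)=451 g(11,1)=461 g(11,3)=330 g(11,5)=165 g(11,7)=55 g(11,9)=11 g(11,11)=1
t=12: g(12,-4)=275 g(12,-2)=726 g(12,0)=912 g(12,2)=791 g(12,4)=495 g(12,6)=220 g(12,8)=66 g(12,10)=12 g(12,12)=1
t=13: g(13,-3)=1001 g(13,-1)=1638 g(13,1)=1703 g(13,3)=1286 g(13,5)=715 g(13,7)=286 g(13,9)=78 g(13,11)=13 g(13,13)=1
t=14: g(14,-4)=1001 g(14,-2)=2639 g(14,0)=3341 g(14,2)=2989 g(14,4)=2001 g(14,6)=1001 g(14,8)=364 g(14,10)=91 g(14,12)=14 g(14,14)=1
t=15: g(15,-3)=3640 g(15,-1)=5980 g(15,1)=6330 g(15,3)=4990 g(15,5)=3002 g(15,7)=1365 g(15,9)=455 g(15,11)=105 g(15,13)=15 g(15,15)=1
t=16: g(16,-4)=3640 g(16,-2)=9620 g(16,0)=12310 g(16,2)=11320 g(16,4)=7992 g(16,6)=4367 g(16,8)=1820 g(16,10)=560 g(16,12)=120 g(16,14)=16 g(16,16)=1
t=17: g(17,-3)=13260 g(17,-1)=21930 g(17,1)=23630 g(17,3)=19312 g(17,5)=12359 g(17,7)=6187 g(17,9)=2380 g(17,11)=680 g(17,13)=136 g(17,15)=17 g(17,17)=1
t=18: g(18,-4)=13260 g(18,-2)=35190 g(18,0)=45560 g(18,2)=42942 g(18,4)=31671 g(18,6)=18546 g(18,8)=8567 g(18,10)=3060 g(18,12)=816 g(18,14)=153 g(18,16)=18 g(18,18)=1
Paths never hitting -5: Σ_s g(18,s) = 199784
Paths hitting -5: 2^18 - 199784 = 62360
P = 62360/262144 = 7795/32768

Answer: 7795/32768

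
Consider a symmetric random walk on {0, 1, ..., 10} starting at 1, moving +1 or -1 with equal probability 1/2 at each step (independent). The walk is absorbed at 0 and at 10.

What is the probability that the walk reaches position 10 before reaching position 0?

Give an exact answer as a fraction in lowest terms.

Symmetric walk (p = 1/2): the harmonic-function argument gives P(hit 10 before 0 | start at 1) = a/N.
P = 1/10 = 1/10

Answer: 1/10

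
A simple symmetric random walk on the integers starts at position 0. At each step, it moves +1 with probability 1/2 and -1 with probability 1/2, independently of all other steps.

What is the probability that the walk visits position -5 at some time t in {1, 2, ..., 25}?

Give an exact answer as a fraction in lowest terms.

Count via complement. Let g(t,s) = #length-t paths at position s with S_1..S_t all ≠ -5.
g(t,s) = g(t-1,s-1) + g(t-1,s+1) for s ≠ -5; g(t,-5) = 0.
t=0: g(0,0)=1
t=1: g(1,-1)=1 g(1,1)=1
t=2: g(2,-2)=1 g(2,0)=2 g(2,2)=1
t=3: g(3,-3)=1 g(3,-1)=3 g(3,1)=3 g(3,3)=1
t=4: g(4,-4)=1 g(4,-2)=4 g(4,0)=6 g(4,2)=4 g(4,4)=1
t=5: g(5,-3)=5 g(5,-1)=10 g(5,1)=10 g(5,3)=5 g(5,5)=1
t=6: g(6,-4)=5 g(6,-2)=15 g(6,0)=20 g(6,2)=15 g(6,4)=6 g(6,6)=1
t=7: g(7,-3)=20 g(7,-1)=35 g(7,1)=35 g(7,3)=21 g(7,5)=7 g(7,7)=1
t=8: g(8,-4)=20 g(8,-2)=55 g(8,0)=70 g(8,2)=56 g(8,4)=28 g(8,6)=8 g(8,8)=1
t=9: g(9,-3)=75 g(9,-1)=125 g(9,1)=126 g(9,3)=84 g(9,5)=36 g(9,7)=9 g(9,9)=1
t=10: g(10,-4)=75 g(10,-2)=200 g(10,0)=251 g(10,2)=210 g(10,4)=120 g(10,6)=45 g(10,8)=10 g(10,10)=1
t=11: g(11,-3)=275 g(11,-1)=451 g(11,1)=461 g(11,3)=330 g(11,5)=165 g(11,7)=55 g(11,9)=11 g(11,11)=1
t=12: g(12,-4)=275 g(12,-2)=726 g(12,0)=912 g(12,2)=791 g(12,4)=495 g(12,6)=220 g(12,8)=66 g(12,10)=12 g(12,12)=1
t=13: g(13,-3)=1001 g(13,-1)=1638 g(13,1)=1703 g(13,3)=1286 g(13,5)=715 g(13,7)=286 g(13,9)=78 g(13,11)=13 g(13,13)=1
t=14: g(14,-4)=1001 g(14,-2)=2639 g(14,0)=3341 g(14,2)=2989 g(14,4)=2001 g(14,6)=1001 g(14,8)=364 g(14,10)=91 g(14,12)=14 g(14,14)=1
t=15: g(15,-3)=3640 g(15,-1)=5980 g(15,1)=6330 g(15,3)=4990 g(15,5)=3002 g(15,7)=1365 g(15,9)=455 g(15,11)=105 g(15,13)=15 g(15,15)=1
t=16: g(16,-4)=3640 g(16,-2)=9620 g(16,0)=12310 g(16,2)=11320 g(16,4)=7992 g(16,6)=4367 g(16,8)=1820 g(16,10)=560 g(16,12)=120 g(16,14)=16 g(16,16)=1
t=17: g(17,-3)=13260 g(17,-1)=21930 g(17,1)=23630 g(17,3)=19312 g(17,5)=12359 g(17,7)=6187 g(17,9)=2380 g(17,11)=680 g(17,13)=136 g(17,15)=17 g(17,17)=1
t=18: g(18,-4)=13260 g(18,-2)=35190 g(18,0)=45560 g(18,2)=42942 g(18,4)=31671 g(18,6)=18546 g(18,8)=8567 g(18,10)=3060 g(18,12)=816 g(18,14)=153 g(18,16)=18 g(18,18)=1
t=19: g(19,-3)=48450 g(19,-1)=80750 g(19,1)=88502 g(19,3)=74613 g(19,5)=50217 g(19,7)=27113 g(19,9)=11627 g(19,11)=3876 g(19,13)=969 g(19,15)=171 g(19,17)=19 g(19,19)=1
t=20: g(20,-4)=48450 g(20,-2)=129200 g(20,0)=169252 g(20,2)=163115 g(20,4)=124830 g(20,6)=77330 g(20,8)=38740 g(20,10)=15503 g(20,12)=4845 g(20,14)=1140 g(20,16)=190 g(20,18)=20 g(20,20)=1
t=21: g(21,-3)=177650 g(21,-1)=298452 g(21,1)=332367 g(21,3)=287945 g(21,5)=202160 g(21,7)=116070 g(21,9)=54243 g(21,11)=20348 g(21,13)=5985 g(21,15)=1330 g(21,17)=210 g(21,19)=21 g(21,21)=1
t=22: g(22,-4)=177650 g(22,-2)=476102 g(22,0)=630819 g(22,2)=620312 g(22,4)=490105 g(22,6)=318230 g(22,8)=170313 g(22,10)=74591 g(22,12)=26333 g(22,14)=7315 g(22,16)=1540 g(22,18)=231 g(22,20)=22 g(22,22)=1
t=23: g(23,-3)=653752 g(23,-1)=1106921 g(23,1)=1251131 g(23,3)=1110417 g(23,5)=808335 g(23,7)=488543 g(23,9)=244904 g(23,11)=100924 g(23,13)=33648 g(23,15)=8855 g(23,17)=1771 g(23,19)=253 g(23,21)=23 g(23,23)=1
t=24: g(24,-4)=653752 g(24,-2)=1760673 g(24,0)=2358052 g(24,2)=2361548 g(24,4)=1918752 g(24,6)=1296878 g(24,8)=733447 g(24,10)=345828 g(24,12)=134572 g(24,14)=42503 g(24,16)=10626 g(24,18)=2024 g(24,20)=276 g(24,22)=24 g(24,24)=1
t=25: g(25,-3)=2414425 g(25,-1)=4118725 g(25,1)=4719600 g(25,3)=4280300 g(25,5)=3215630 g(25,7)=2030325 g(25,9)=1079275 g(25,11)=480400 g(25,13)=177075 g(25,15)=53129 g(25,17)=12650 g(25,19)=2300 g(25,21)=300 g(25,23)=25 g(25,25)=1
Paths never hitting -5: Σ_s g(25,s) = 22584160
Paths hitting -5: 2^25 - 22584160 = 10970272
P = 10970272/33554432 = 342821/1048576

Answer: 342821/1048576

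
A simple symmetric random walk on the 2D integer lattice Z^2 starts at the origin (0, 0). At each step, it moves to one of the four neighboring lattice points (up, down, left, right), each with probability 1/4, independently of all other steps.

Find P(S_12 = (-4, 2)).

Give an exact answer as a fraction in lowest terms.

Answer: 5445/524288

Derivation:
Let h be the number of horizontal steps (so 12-h are vertical). To end at (-4,2) need (h-4)/2 right-steps and ((12-h)+2)/2 up-steps.
Sum over h with 4 ≤ h ≤ 10, h ≡ 0 (mod 2), 12-h ≡ 0 (mod 2):
h=4: C(12,4)·C(4,0)·C(8,5) = 495·1·56 = 27720
h=6: C(12,6)·C(6,1)·C(6,4) = 924·6·15 = 83160
h=8: C(12,8)·C(8,2)·C(4,3) = 495·28·4 = 55440
h=10: C(12,10)·C(10,3)·C(2,2) = 66·120·1 = 7920
Total favorable: 174240
Total paths: 4^12 = 16777216
P = 174240/16777216 = 5445/524288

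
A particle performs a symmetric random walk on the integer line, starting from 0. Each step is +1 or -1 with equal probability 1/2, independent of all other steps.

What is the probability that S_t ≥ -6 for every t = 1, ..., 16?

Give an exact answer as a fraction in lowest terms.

Let f(t,s) = #length-t paths at position s with S_1..S_t all ≥ -6.
f(t,s) = f(t-1,s-1) + f(t-1,s+1) for s ≥ -6; f(t,s) = 0 for s < -6.
t=0: f(0,0)=1
t=1: f(1,-1)=1 f(1,1)=1
t=2: f(2,-2)=1 f(2,0)=2 f(2,2)=1
t=3: f(3,-3)=1 f(3,-1)=3 f(3,1)=3 f(3,3)=1
t=4: f(4,-4)=1 f(4,-2)=4 f(4,0)=6 f(4,2)=4 f(4,4)=1
t=5: f(5,-5)=1 f(5,-3)=5 f(5,-1)=10 f(5,1)=10 f(5,3)=5 f(5,5)=1
t=6: f(6,-6)=1 f(6,-4)=6 f(6,-2)=15 f(6,0)=20 f(6,2)=15 f(6,4)=6 f(6,6)=1
t=7: f(7,-5)=7 f(7,-3)=21 f(7,-1)=35 f(7,1)=35 f(7,3)=21 f(7,5)=7 f(7,7)=1
t=8: f(8,-6)=7 f(8,-4)=28 f(8,-2)=56 f(8,0)=70 f(8,2)=56 f(8,4)=28 f(8,6)=8 f(8,8)=1
t=9: f(9,-5)=35 f(9,-3)=84 f(9,-1)=126 f(9,1)=126 f(9,3)=84 f(9,5)=36 f(9,7)=9 f(9,9)=1
t=10: f(10,-6)=35 f(10,-4)=119 f(10,-2)=210 f(10,0)=252 f(10,2)=210 f(10,4)=120 f(10,6)=45 f(10,8)=10 f(10,10)=1
t=11: f(11,-5)=154 f(11,-3)=329 f(11,-1)=462 f(11,1)=462 f(11,3)=330 f(11,5)=165 f(11,7)=55 f(11,9)=11 f(11,11)=1
t=12: f(12,-6)=154 f(12,-4)=483 f(12,-2)=791 f(12,0)=924 f(12,2)=792 f(12,4)=495 f(12,6)=220 f(12,8)=66 f(12,10)=12 f(12,12)=1
t=13: f(13,-5)=637 f(13,-3)=1274 f(13,-1)=1715 f(13,1)=1716 f(13,3)=1287 f(13,5)=715 f(13,7)=286 f(13,9)=78 f(13,11)=13 f(13,13)=1
t=14: f(14,-6)=637 f(14,-4)=1911 f(14,-2)=2989 f(14,0)=3431 f(14,2)=3003 f(14,4)=2002 f(14,6)=1001 f(14,8)=364 f(14,10)=91 f(14,12)=14 f(14,14)=1
t=15: f(15,-5)=2548 f(15,-3)=4900 f(15,-1)=6420 f(15,1)=6434 f(15,3)=5005 f(15,5)=3003 f(15,7)=1365 f(15,9)=455 f(15,11)=105 f(15,13)=15 f(15,15)=1
t=16: f(16,-6)=2548 f(16,-4)=7448 f(16,-2)=11320 f(16,0)=12854 f(16,2)=11439 f(16,4)=8008 f(16,6)=4368 f(16,8)=1820 f(16,10)=560 f(16,12)=120 f(16,14)=16 f(16,16)=1
Σ_s f(16,s) = 60502
P = 60502/65536 = 30251/32768

Answer: 30251/32768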